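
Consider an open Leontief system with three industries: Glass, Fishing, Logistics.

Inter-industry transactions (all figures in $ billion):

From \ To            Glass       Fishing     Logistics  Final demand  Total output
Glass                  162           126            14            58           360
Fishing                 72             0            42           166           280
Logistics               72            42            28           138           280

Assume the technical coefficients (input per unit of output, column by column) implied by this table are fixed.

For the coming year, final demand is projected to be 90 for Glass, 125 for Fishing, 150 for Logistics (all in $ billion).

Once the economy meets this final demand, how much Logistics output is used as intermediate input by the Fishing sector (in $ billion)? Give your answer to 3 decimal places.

Technical coefficients a_ij = z_ij / X_j:
  a_GG = 162/360 = 0.45, a_FG = 72/360 = 0.20, a_LG = 72/360 = 0.20
  a_GF = 126/280 = 0.45, a_FF = 0/280 = 0.00, a_LF = 42/280 = 0.15
  a_GL = 14/280 = 0.05, a_FL = 42/280 = 0.15, a_LL = 28/280 = 0.10
I − A =
  [   0.55    -0.45    -0.05]
  [  -0.20     1.00    -0.15]
  [  -0.20    -0.15     0.90]
Cofactors of I−A, C_ij = (−1)^(i+j)·(minor ij) (rows/columns in the sector order above):
  C_11 = (1.00)(0.90) − (-0.15)(-0.15) = 0.8775
  C_12 = −[(-0.20)(0.90) − (-0.15)(-0.20)] = 0.2100
  C_13 = (-0.20)(-0.15) − (1.00)(-0.20) = 0.2300
  C_21 = −[(-0.45)(0.90) − (-0.05)(-0.15)] = 0.4125
  C_22 = (0.55)(0.90) − (-0.05)(-0.20) = 0.4850
  C_23 = −[(0.55)(-0.15) − (-0.45)(-0.20)] = 0.1725
  C_31 = (-0.45)(-0.15) − (-0.05)(1.00) = 0.1175
  C_32 = −[(0.55)(-0.15) − (-0.05)(-0.20)] = 0.0925
  C_33 = (0.55)(1.00) − (-0.45)(-0.20) = 0.4600
det(I−A) = Σ_j (I−A)_1j·C_1j = (0.55)(0.8775) + (-0.45)(0.2100) + (-0.05)(0.2300) = 0.376625
adj(I−A) = Cᵀ =
  [ 0.8775   0.4125   0.1175]
  [ 0.2100   0.4850   0.0925]
  [ 0.2300   0.1725   0.4600]
(I − A)⁻¹ = adj(I−A) / det(I−A) ≈
  [   2.3299     1.0953     0.3120]
  [   0.5576     1.2878     0.2456]
  [   0.6107     0.4580     1.2214]
First solve x = (I − A)⁻¹ d = adj(I−A)·d / det(I−A); in particular x_F = (0.2100·90 + 0.4850·125 + 0.0925·150) / 0.376625 = 93.40 / 0.376625 ≈ 247.99203.
Intermediate flow from L to F: z_LF = a_LF · x_F = 0.15 × 93.40 / 0.376625 = 14.01 / 0.376625 ≈ 37.199.

z_LF = 37.199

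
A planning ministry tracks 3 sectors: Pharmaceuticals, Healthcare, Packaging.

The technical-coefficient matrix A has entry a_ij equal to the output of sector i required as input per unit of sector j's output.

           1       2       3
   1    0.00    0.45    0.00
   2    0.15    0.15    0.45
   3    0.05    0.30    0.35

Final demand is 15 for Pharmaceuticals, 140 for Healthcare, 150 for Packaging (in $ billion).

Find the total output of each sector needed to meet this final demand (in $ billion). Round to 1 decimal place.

x_1 = 213.4, x_2 = 441.0, x_3 = 450.7

I − A =
  [   1.00    -0.45     0.00]
  [  -0.15     0.85    -0.45]
  [  -0.05    -0.30     0.65]
Cofactors of I−A, C_ij = (−1)^(i+j)·(minor ij) (rows/columns in the sector order above):
  C_11 = (0.85)(0.65) − (-0.45)(-0.30) = 0.4175
  C_12 = −[(-0.15)(0.65) − (-0.45)(-0.05)] = 0.1200
  C_13 = (-0.15)(-0.30) − (0.85)(-0.05) = 0.0875
  C_21 = −[(-0.45)(0.65) − (0.00)(-0.30)] = 0.2925
  C_22 = (1.00)(0.65) − (0.00)(-0.05) = 0.6500
  C_23 = −[(1.00)(-0.30) − (-0.45)(-0.05)] = 0.3225
  C_31 = (-0.45)(-0.45) − (0.00)(0.85) = 0.2025
  C_32 = −[(1.00)(-0.45) − (0.00)(-0.15)] = 0.4500
  C_33 = (1.00)(0.85) − (-0.45)(-0.15) = 0.7825
det(I−A) = Σ_j (I−A)_1j·C_1j = (1.00)(0.4175) + (-0.45)(0.1200) + (0.00)(0.0875) = 0.3635
adj(I−A) = Cᵀ =
  [ 0.4175   0.2925   0.2025]
  [ 0.1200   0.6500   0.4500]
  [ 0.0875   0.3225   0.7825]
(I − A)⁻¹ = adj(I−A) / det(I−A) ≈
  [   1.1486     0.8047     0.5571]
  [   0.3301     1.7882     1.2380]
  [   0.2407     0.8872     2.1527]
x = (I − A)⁻¹ d = adj(I−A)·d / det(I−A), with det(I−A) = 0.3635:
  x_1 = (0.4175·15 + 0.2925·140 + 0.2025·150) / 0.3635 = 77.5875 / 0.3635 ≈ 213.4
  x_2 = (0.1200·15 + 0.6500·140 + 0.4500·150) / 0.3635 = 160.30 / 0.3635 ≈ 441.0
  x_3 = (0.0875·15 + 0.3225·140 + 0.7825·150) / 0.3635 = 163.8375 / 0.3635 ≈ 450.7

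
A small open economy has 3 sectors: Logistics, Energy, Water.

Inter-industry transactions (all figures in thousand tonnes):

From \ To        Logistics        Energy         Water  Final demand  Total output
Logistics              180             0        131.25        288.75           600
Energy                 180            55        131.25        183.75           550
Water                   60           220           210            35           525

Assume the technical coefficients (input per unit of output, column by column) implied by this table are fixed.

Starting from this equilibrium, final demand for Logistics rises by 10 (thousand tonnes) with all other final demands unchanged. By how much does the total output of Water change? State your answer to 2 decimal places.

Technical coefficients a_ij = z_ij / X_j:
  a_LL = 180/600 = 0.30, a_EL = 180/600 = 0.30, a_WL = 60/600 = 0.10
  a_LE = 0/550 = 0.00, a_EE = 55/550 = 0.10, a_WE = 220/550 = 0.40
  a_LW = 131.25/525 = 0.25, a_EW = 131.25/525 = 0.25, a_WW = 210/525 = 0.40
I − A =
  [   0.70     0.00    -0.25]
  [  -0.30     0.90    -0.25]
  [  -0.10    -0.40     0.60]
Cofactors of I−A, C_ij = (−1)^(i+j)·(minor ij) (rows/columns in the sector order above):
  C_11 = (0.90)(0.60) − (-0.25)(-0.40) = 0.4400
  C_12 = −[(-0.30)(0.60) − (-0.25)(-0.10)] = 0.2050
  C_13 = (-0.30)(-0.40) − (0.90)(-0.10) = 0.2100
  C_21 = −[(0.00)(0.60) − (-0.25)(-0.40)] = 0.1000
  C_22 = (0.70)(0.60) − (-0.25)(-0.10) = 0.3950
  C_23 = −[(0.70)(-0.40) − (0.00)(-0.10)] = 0.2800
  C_31 = (0.00)(-0.25) − (-0.25)(0.90) = 0.2250
  C_32 = −[(0.70)(-0.25) − (-0.25)(-0.30)] = 0.2500
  C_33 = (0.70)(0.90) − (0.00)(-0.30) = 0.6300
det(I−A) = Σ_j (I−A)_1j·C_1j = (0.70)(0.4400) + (0.00)(0.2050) + (-0.25)(0.2100) = 0.2555
adj(I−A) = Cᵀ =
  [ 0.4400   0.1000   0.2250]
  [ 0.2050   0.3950   0.2500]
  [ 0.2100   0.2800   0.6300]
(I − A)⁻¹ = adj(I−A) / det(I−A) ≈
  [   1.7221     0.3914     0.8806]
  [   0.8023     1.5460     0.9785]
  [   0.8219     1.0959     2.4658]
Δx = (I − A)⁻¹ Δd with Δd having +10 in the Logistics component and 0 elsewhere.
So Δx_W = L_WL · (+10), where L_WL = adj(I−A)_WL / det(I−A) = 0.2100 / 0.2555.
Δx_W = 0.2100 × (+10) / 0.2555 = 2.10 / 0.2555 ≈ 8.22.

Δx_W = 8.22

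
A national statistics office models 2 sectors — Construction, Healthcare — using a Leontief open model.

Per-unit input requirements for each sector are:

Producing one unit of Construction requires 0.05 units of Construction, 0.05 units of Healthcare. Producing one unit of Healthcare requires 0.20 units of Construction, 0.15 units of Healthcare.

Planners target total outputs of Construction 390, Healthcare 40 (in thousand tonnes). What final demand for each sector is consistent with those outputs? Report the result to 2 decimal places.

d_C = 362.50, d_H = 14.50

I − A =
  [   0.95    -0.20]
  [  -0.05     0.85]
d = (I − A) x:
  d_C = (+0.95)·390 + (-0.20)·40 = 362.50
  d_H = (-0.05)·390 + (+0.85)·40 = 14.50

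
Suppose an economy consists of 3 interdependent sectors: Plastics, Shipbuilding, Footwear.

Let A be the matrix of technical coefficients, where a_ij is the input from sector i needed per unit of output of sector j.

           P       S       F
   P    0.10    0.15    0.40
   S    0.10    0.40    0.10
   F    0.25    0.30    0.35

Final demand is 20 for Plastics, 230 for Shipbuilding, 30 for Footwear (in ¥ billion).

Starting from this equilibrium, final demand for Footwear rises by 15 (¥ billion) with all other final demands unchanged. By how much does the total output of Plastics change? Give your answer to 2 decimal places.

I − A =
  [   0.90    -0.15    -0.40]
  [  -0.10     0.60    -0.10]
  [  -0.25    -0.30     0.65]
Cofactors of I−A, C_ij = (−1)^(i+j)·(minor ij) (rows/columns in the sector order above):
  C_11 = (0.60)(0.65) − (-0.10)(-0.30) = 0.3600
  C_12 = −[(-0.10)(0.65) − (-0.10)(-0.25)] = 0.0900
  C_13 = (-0.10)(-0.30) − (0.60)(-0.25) = 0.1800
  C_21 = −[(-0.15)(0.65) − (-0.40)(-0.30)] = 0.2175
  C_22 = (0.90)(0.65) − (-0.40)(-0.25) = 0.4850
  C_23 = −[(0.90)(-0.30) − (-0.15)(-0.25)] = 0.3075
  C_31 = (-0.15)(-0.10) − (-0.40)(0.60) = 0.2550
  C_32 = −[(0.90)(-0.10) − (-0.40)(-0.10)] = 0.1300
  C_33 = (0.90)(0.60) − (-0.15)(-0.10) = 0.5250
det(I−A) = Σ_j (I−A)_1j·C_1j = (0.90)(0.3600) + (-0.15)(0.0900) + (-0.40)(0.1800) = 0.2385
adj(I−A) = Cᵀ =
  [ 0.3600   0.2175   0.2550]
  [ 0.0900   0.4850   0.1300]
  [ 0.1800   0.3075   0.5250]
(I − A)⁻¹ = adj(I−A) / det(I−A) ≈
  [   1.5094     0.9119     1.0692]
  [   0.3774     2.0335     0.5451]
  [   0.7547     1.2893     2.2013]
Δx = (I − A)⁻¹ Δd with Δd having +15 in the Footwear component and 0 elsewhere.
So Δx_P = L_PF · (+15), where L_PF = adj(I−A)_PF / det(I−A) = 0.2550 / 0.2385.
Δx_P = 0.2550 × (+15) / 0.2385 = 3.825 / 0.2385 ≈ 16.04.

Δx_P = 16.04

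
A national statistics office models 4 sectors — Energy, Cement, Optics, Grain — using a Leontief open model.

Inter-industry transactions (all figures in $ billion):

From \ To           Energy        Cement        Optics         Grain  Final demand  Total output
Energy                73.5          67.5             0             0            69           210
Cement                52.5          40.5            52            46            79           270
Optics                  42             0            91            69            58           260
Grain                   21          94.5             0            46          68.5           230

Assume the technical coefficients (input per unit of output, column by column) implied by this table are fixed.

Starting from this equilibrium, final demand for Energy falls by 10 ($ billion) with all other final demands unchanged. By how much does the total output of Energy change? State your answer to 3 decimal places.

Δx_1 = -18.886

Technical coefficients a_ij = z_ij / X_j:
  a_11 = 73.5/210 = 0.35, a_21 = 52.5/210 = 0.25, a_31 = 42/210 = 0.20, a_41 = 21/210 = 0.10
  a_12 = 67.5/270 = 0.25, a_22 = 40.5/270 = 0.15, a_32 = 0/270 = 0.00, a_42 = 94.5/270 = 0.35
  a_13 = 0/260 = 0.00, a_23 = 52/260 = 0.20, a_33 = 91/260 = 0.35, a_43 = 0/260 = 0.00
  a_14 = 0/230 = 0.00, a_24 = 46/230 = 0.20, a_34 = 69/230 = 0.30, a_44 = 46/230 = 0.20
I − A =
  [   0.65    -0.25     0.00     0.00]
  [  -0.25     0.85    -0.20    -0.20]
  [  -0.20     0.00     0.65    -0.30]
  [  -0.10    -0.35     0.00     0.80]
Compute the cofactors C_ij = (−1)^(i+j)·(3×3 minor ij) of I−A; the adjugate is their transpose:
adj(I−A) = Cᵀ =
  [ 0.375500   0.130000   0.040000   0.047500]
  [ 0.181000   0.338000   0.104000   0.123500]
  [ 0.173750   0.115750   0.341500   0.157000]
  [ 0.126125   0.164125   0.050500   0.308500]
det(I−A) = Σ_j (I−A)_1j·C_1j = (0.65)(0.375500) + (-0.25)(0.181000) + (0.00)(0.173750) + (0.00)(0.126125) = 0.198825
(I − A)⁻¹ = adj(I−A) / det(I−A) ≈
  [   1.8886     0.6538     0.2012     0.2389]
  [   0.9103     1.7000     0.5231     0.6211]
  [   0.8739     0.5822     1.7176     0.7896]
  [   0.6344     0.8255     0.2540     1.5516]
Δx = (I − A)⁻¹ Δd with Δd having -10 in the Energy component and 0 elsewhere.
So Δx_1 = L_11 · (-10), where L_11 = adj(I−A)_11 / det(I−A) = 0.375500 / 0.198825.
Δx_1 = 0.375500 × (-10) / 0.198825 = -3.755 / 0.198825 ≈ -18.886.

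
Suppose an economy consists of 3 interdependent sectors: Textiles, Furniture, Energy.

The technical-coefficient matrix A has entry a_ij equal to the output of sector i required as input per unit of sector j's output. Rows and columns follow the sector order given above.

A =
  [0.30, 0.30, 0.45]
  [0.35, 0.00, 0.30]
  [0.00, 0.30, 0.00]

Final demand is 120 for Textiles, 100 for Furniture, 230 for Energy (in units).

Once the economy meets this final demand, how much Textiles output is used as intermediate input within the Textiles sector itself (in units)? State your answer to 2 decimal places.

z_11 = 171.37

I − A =
  [   0.70    -0.30    -0.45]
  [  -0.35     1.00    -0.30]
  [   0.00    -0.30     1.00]
Cofactors of I−A, C_ij = (−1)^(i+j)·(minor ij) (rows/columns in the sector order above):
  C_11 = (1.00)(1.00) − (-0.30)(-0.30) = 0.9100
  C_12 = −[(-0.35)(1.00) − (-0.30)(0.00)] = 0.3500
  C_13 = (-0.35)(-0.30) − (1.00)(0.00) = 0.1050
  C_21 = −[(-0.30)(1.00) − (-0.45)(-0.30)] = 0.4350
  C_22 = (0.70)(1.00) − (-0.45)(0.00) = 0.7000
  C_23 = −[(0.70)(-0.30) − (-0.30)(0.00)] = 0.2100
  C_31 = (-0.30)(-0.30) − (-0.45)(1.00) = 0.5400
  C_32 = −[(0.70)(-0.30) − (-0.45)(-0.35)] = 0.3675
  C_33 = (0.70)(1.00) − (-0.30)(-0.35) = 0.5950
det(I−A) = Σ_j (I−A)_1j·C_1j = (0.70)(0.9100) + (-0.30)(0.3500) + (-0.45)(0.1050) = 0.48475
adj(I−A) = Cᵀ =
  [ 0.9100   0.4350   0.5400]
  [ 0.3500   0.7000   0.3675]
  [ 0.1050   0.2100   0.5950]
(I − A)⁻¹ = adj(I−A) / det(I−A) ≈
  [   1.8773     0.8974     1.1140]
  [   0.7220     1.4440     0.7581]
  [   0.2166     0.4332     1.2274]
First solve x = (I − A)⁻¹ d = adj(I−A)·d / det(I−A); in particular x_1 = (0.9100·120 + 0.4350·100 + 0.5400·230) / 0.48475 = 276.90 / 0.48475 ≈ 571.2223.
Intermediate flow from 1 to 1: z_11 = a_11 · x_1 = 0.30 × 276.90 / 0.48475 = 83.07 / 0.48475 ≈ 171.37.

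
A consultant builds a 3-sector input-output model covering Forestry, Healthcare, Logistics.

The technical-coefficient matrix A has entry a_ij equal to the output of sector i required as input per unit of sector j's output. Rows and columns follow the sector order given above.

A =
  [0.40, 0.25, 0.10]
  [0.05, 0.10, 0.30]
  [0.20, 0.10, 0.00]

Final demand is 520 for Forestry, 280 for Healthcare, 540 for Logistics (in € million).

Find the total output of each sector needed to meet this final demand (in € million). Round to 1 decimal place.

I − A =
  [   0.60    -0.25    -0.10]
  [  -0.05     0.90    -0.30]
  [  -0.20    -0.10     1.00]
Cofactors of I−A, C_ij = (−1)^(i+j)·(minor ij) (rows/columns in the sector order above):
  C_11 = (0.90)(1.00) − (-0.30)(-0.10) = 0.8700
  C_12 = −[(-0.05)(1.00) − (-0.30)(-0.20)] = 0.1100
  C_13 = (-0.05)(-0.10) − (0.90)(-0.20) = 0.1850
  C_21 = −[(-0.25)(1.00) − (-0.10)(-0.10)] = 0.2600
  C_22 = (0.60)(1.00) − (-0.10)(-0.20) = 0.5800
  C_23 = −[(0.60)(-0.10) − (-0.25)(-0.20)] = 0.1100
  C_31 = (-0.25)(-0.30) − (-0.10)(0.90) = 0.1650
  C_32 = −[(0.60)(-0.30) − (-0.10)(-0.05)] = 0.1850
  C_33 = (0.60)(0.90) − (-0.25)(-0.05) = 0.5275
det(I−A) = Σ_j (I−A)_1j·C_1j = (0.60)(0.8700) + (-0.25)(0.1100) + (-0.10)(0.1850) = 0.4760
adj(I−A) = Cᵀ =
  [ 0.8700   0.2600   0.1650]
  [ 0.1100   0.5800   0.1850]
  [ 0.1850   0.1100   0.5275]
(I − A)⁻¹ = adj(I−A) / det(I−A) ≈
  [   1.8277     0.5462     0.3466]
  [   0.2311     1.2185     0.3887]
  [   0.3887     0.2311     1.1082]
x = (I − A)⁻¹ d = adj(I−A)·d / det(I−A), with det(I−A) = 0.4760:
  x_1 = (0.8700·520 + 0.2600·280 + 0.1650·540) / 0.4760 = 614.30 / 0.4760 ≈ 1290.5
  x_2 = (0.1100·520 + 0.5800·280 + 0.1850·540) / 0.4760 = 319.50 / 0.4760 ≈ 671.2
  x_3 = (0.1850·520 + 0.1100·280 + 0.5275·540) / 0.4760 = 411.85 / 0.4760 ≈ 865.2

x_1 = 1290.5, x_2 = 671.2, x_3 = 865.2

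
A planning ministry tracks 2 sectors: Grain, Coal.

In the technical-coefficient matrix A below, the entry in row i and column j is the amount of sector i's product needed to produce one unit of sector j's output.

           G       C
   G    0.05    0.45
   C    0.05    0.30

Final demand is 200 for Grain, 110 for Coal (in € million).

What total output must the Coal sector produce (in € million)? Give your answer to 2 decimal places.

I − A =
  [   0.95    -0.45]
  [  -0.05     0.70]
det(I−A) = (0.95)(0.70) − (-0.45)(-0.05) = 0.6425
adj(I−A) = [[0.70, 0.45], [0.05, 0.95]]
(I − A)⁻¹ = adj(I−A) / det(I−A) ≈
  [   1.0895     0.7004]
  [   0.0778     1.4786]
x = (I − A)⁻¹ d = adj(I−A)·d / det(I−A), with det(I−A) = 0.6425:
  x_G = (0.70·200 + 0.45·110) / 0.6425 = 189.50 / 0.6425 ≈ 294.94
  x_C = (0.05·200 + 0.95·110) / 0.6425 = 114.50 / 0.6425 ≈ 178.21

x_C = 178.21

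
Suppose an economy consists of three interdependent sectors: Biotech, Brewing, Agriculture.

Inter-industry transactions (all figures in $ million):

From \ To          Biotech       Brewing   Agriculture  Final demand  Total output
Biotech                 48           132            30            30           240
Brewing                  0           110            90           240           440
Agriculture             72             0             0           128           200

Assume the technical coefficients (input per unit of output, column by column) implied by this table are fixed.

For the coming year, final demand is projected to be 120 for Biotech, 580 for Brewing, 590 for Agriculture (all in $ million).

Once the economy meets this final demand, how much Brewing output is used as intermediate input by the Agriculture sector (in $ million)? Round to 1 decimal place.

Technical coefficients a_ij = z_ij / X_j:
  a_11 = 48/240 = 0.20, a_21 = 0/240 = 0.00, a_31 = 72/240 = 0.30
  a_12 = 132/440 = 0.30, a_22 = 110/440 = 0.25, a_32 = 0/440 = 0.00
  a_13 = 30/200 = 0.15, a_23 = 90/200 = 0.45, a_33 = 0/200 = 0.00
I − A =
  [   0.80    -0.30    -0.15]
  [   0.00     0.75    -0.45]
  [  -0.30     0.00     1.00]
Cofactors of I−A, C_ij = (−1)^(i+j)·(minor ij) (rows/columns in the sector order above):
  C_11 = (0.75)(1.00) − (-0.45)(0.00) = 0.7500
  C_12 = −[(0.00)(1.00) − (-0.45)(-0.30)] = 0.1350
  C_13 = (0.00)(0.00) − (0.75)(-0.30) = 0.2250
  C_21 = −[(-0.30)(1.00) − (-0.15)(0.00)] = 0.3000
  C_22 = (0.80)(1.00) − (-0.15)(-0.30) = 0.7550
  C_23 = −[(0.80)(0.00) − (-0.30)(-0.30)] = 0.0900
  C_31 = (-0.30)(-0.45) − (-0.15)(0.75) = 0.2475
  C_32 = −[(0.80)(-0.45) − (-0.15)(0.00)] = 0.3600
  C_33 = (0.80)(0.75) − (-0.30)(0.00) = 0.6000
det(I−A) = Σ_j (I−A)_1j·C_1j = (0.80)(0.7500) + (-0.30)(0.1350) + (-0.15)(0.2250) = 0.52575
adj(I−A) = Cᵀ =
  [ 0.7500   0.3000   0.2475]
  [ 0.1350   0.7550   0.3600]
  [ 0.2250   0.0900   0.6000]
(I − A)⁻¹ = adj(I−A) / det(I−A) ≈
  [   1.4265     0.5706     0.4708]
  [   0.2568     1.4360     0.6847]
  [   0.4280     0.1712     1.1412]
First solve x = (I − A)⁻¹ d = adj(I−A)·d / det(I−A); in particular x_3 = (0.2250·120 + 0.0900·580 + 0.6000·590) / 0.52575 = 433.20 / 0.52575 ≈ 823.966.
Intermediate flow from 2 to 3: z_23 = a_23 · x_3 = 0.45 × 433.20 / 0.52575 = 194.94 / 0.52575 ≈ 370.8.

z_23 = 370.8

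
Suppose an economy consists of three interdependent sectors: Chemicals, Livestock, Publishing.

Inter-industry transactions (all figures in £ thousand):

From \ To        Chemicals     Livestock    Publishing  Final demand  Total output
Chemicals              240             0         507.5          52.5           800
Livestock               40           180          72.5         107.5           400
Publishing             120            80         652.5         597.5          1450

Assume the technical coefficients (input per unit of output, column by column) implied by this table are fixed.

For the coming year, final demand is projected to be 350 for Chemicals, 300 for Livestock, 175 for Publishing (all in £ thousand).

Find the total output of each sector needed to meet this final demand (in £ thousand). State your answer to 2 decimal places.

Technical coefficients a_ij = z_ij / X_j:
  a_11 = 240/800 = 0.30, a_21 = 40/800 = 0.05, a_31 = 120/800 = 0.15
  a_12 = 0/400 = 0.00, a_22 = 180/400 = 0.45, a_32 = 80/400 = 0.20
  a_13 = 507.5/1450 = 0.35, a_23 = 72.5/1450 = 0.05, a_33 = 652.5/1450 = 0.45
I − A =
  [   0.70     0.00    -0.35]
  [  -0.05     0.55    -0.05]
  [  -0.15    -0.20     0.55]
Cofactors of I−A, C_ij = (−1)^(i+j)·(minor ij) (rows/columns in the sector order above):
  C_11 = (0.55)(0.55) − (-0.05)(-0.20) = 0.2925
  C_12 = −[(-0.05)(0.55) − (-0.05)(-0.15)] = 0.0350
  C_13 = (-0.05)(-0.20) − (0.55)(-0.15) = 0.0925
  C_21 = −[(0.00)(0.55) − (-0.35)(-0.20)] = 0.0700
  C_22 = (0.70)(0.55) − (-0.35)(-0.15) = 0.3325
  C_23 = −[(0.70)(-0.20) − (0.00)(-0.15)] = 0.1400
  C_31 = (0.00)(-0.05) − (-0.35)(0.55) = 0.1925
  C_32 = −[(0.70)(-0.05) − (-0.35)(-0.05)] = 0.0525
  C_33 = (0.70)(0.55) − (0.00)(-0.05) = 0.3850
det(I−A) = Σ_j (I−A)_1j·C_1j = (0.70)(0.2925) + (0.00)(0.0350) + (-0.35)(0.0925) = 0.172375
adj(I−A) = Cᵀ =
  [ 0.2925   0.0700   0.1925]
  [ 0.0350   0.3325   0.0525]
  [ 0.0925   0.1400   0.3850]
(I − A)⁻¹ = adj(I−A) / det(I−A) ≈
  [   1.6969     0.4061     1.1168]
  [   0.2030     1.9289     0.3046]
  [   0.5366     0.8122     2.2335]
x = (I − A)⁻¹ d = adj(I−A)·d / det(I−A), with det(I−A) = 0.172375:
  x_1 = (0.2925·350 + 0.0700·300 + 0.1925·175) / 0.172375 = 157.0625 / 0.172375 ≈ 911.17
  x_2 = (0.0350·350 + 0.3325·300 + 0.0525·175) / 0.172375 = 121.1875 / 0.172375 ≈ 703.05
  x_3 = (0.0925·350 + 0.1400·300 + 0.3850·175) / 0.172375 = 141.75 / 0.172375 ≈ 822.34

x_1 = 911.17, x_2 = 703.05, x_3 = 822.34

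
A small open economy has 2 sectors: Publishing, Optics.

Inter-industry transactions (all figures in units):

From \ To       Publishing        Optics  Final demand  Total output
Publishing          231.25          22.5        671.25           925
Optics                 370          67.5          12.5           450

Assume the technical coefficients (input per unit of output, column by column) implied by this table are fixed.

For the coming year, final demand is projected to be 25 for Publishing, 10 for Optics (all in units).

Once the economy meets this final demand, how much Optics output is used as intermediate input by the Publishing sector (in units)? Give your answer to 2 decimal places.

Technical coefficients a_ij = z_ij / X_j:
  a_11 = 231.25/925 = 0.25, a_21 = 370/925 = 0.40
  a_12 = 22.5/450 = 0.05, a_22 = 67.5/450 = 0.15
I − A =
  [   0.75    -0.05]
  [  -0.40     0.85]
det(I−A) = (0.75)(0.85) − (-0.05)(-0.40) = 0.6175
adj(I−A) = [[0.85, 0.05], [0.40, 0.75]]
(I − A)⁻¹ = adj(I−A) / det(I−A) ≈
  [   1.3765     0.0810]
  [   0.6478     1.2146]
First solve x = (I − A)⁻¹ d = adj(I−A)·d / det(I−A); in particular x_1 = (0.85·25 + 0.05·10) / 0.6175 = 21.75 / 0.6175 ≈ 35.2227.
Intermediate flow from 2 to 1: z_21 = a_21 · x_1 = 0.40 × 21.75 / 0.6175 = 8.70 / 0.6175 ≈ 14.09.

z_21 = 14.09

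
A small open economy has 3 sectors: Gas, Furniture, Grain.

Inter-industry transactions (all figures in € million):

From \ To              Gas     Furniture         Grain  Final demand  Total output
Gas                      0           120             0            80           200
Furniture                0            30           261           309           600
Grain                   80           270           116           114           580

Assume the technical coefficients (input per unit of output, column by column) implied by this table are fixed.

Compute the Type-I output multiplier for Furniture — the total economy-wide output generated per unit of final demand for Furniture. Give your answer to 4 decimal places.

m_2 = 2.8571

Technical coefficients a_ij = z_ij / X_j:
  a_11 = 0/200 = 0.00, a_21 = 0/200 = 0.00, a_31 = 80/200 = 0.40
  a_12 = 120/600 = 0.20, a_22 = 30/600 = 0.05, a_32 = 270/600 = 0.45
  a_13 = 0/580 = 0.00, a_23 = 261/580 = 0.45, a_33 = 116/580 = 0.20
I − A =
  [   1.00    -0.20     0.00]
  [   0.00     0.95    -0.45]
  [  -0.40    -0.45     0.80]
Cofactors of I−A, C_ij = (−1)^(i+j)·(minor ij) (rows/columns in the sector order above):
  C_11 = (0.95)(0.80) − (-0.45)(-0.45) = 0.5575
  C_12 = −[(0.00)(0.80) − (-0.45)(-0.40)] = 0.1800
  C_13 = (0.00)(-0.45) − (0.95)(-0.40) = 0.3800
  C_21 = −[(-0.20)(0.80) − (0.00)(-0.45)] = 0.1600
  C_22 = (1.00)(0.80) − (0.00)(-0.40) = 0.8000
  C_23 = −[(1.00)(-0.45) − (-0.20)(-0.40)] = 0.5300
  C_31 = (-0.20)(-0.45) − (0.00)(0.95) = 0.0900
  C_32 = −[(1.00)(-0.45) − (0.00)(0.00)] = 0.4500
  C_33 = (1.00)(0.95) − (-0.20)(0.00) = 0.9500
det(I−A) = Σ_j (I−A)_1j·C_1j = (1.00)(0.5575) + (-0.20)(0.1800) + (0.00)(0.3800) = 0.5215
adj(I−A) = Cᵀ =
  [ 0.5575   0.1600   0.0900]
  [ 0.1800   0.8000   0.4500]
  [ 0.3800   0.5300   0.9500]
(I − A)⁻¹ = adj(I−A) / det(I−A) ≈
  [   1.06903     0.30681     0.17258]
  [   0.34516     1.53404     0.86290]
  [   0.72867     1.01630     1.82167]
The output multiplier for sector j is the column-j sum of the Leontief inverse (I − A)⁻¹ = adj(I−A) / det(I−A).
Column 2 of adj(I−A): (0.1600, 0.8000, 0.5300); det(I−A) = 0.5215.
m_2 = (0.1600 + 0.8000 + 0.5300) / 0.5215 = 1.49 / 0.5215 ≈ 2.8571.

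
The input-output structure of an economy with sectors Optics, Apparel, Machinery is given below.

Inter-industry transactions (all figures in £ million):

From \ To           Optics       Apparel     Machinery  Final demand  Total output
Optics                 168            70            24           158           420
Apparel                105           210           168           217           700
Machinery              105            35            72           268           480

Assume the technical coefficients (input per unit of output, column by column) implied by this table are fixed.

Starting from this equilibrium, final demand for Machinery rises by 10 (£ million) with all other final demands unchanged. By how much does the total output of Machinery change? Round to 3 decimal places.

Δx_3 = 12.861

Technical coefficients a_ij = z_ij / X_j:
  a_11 = 168/420 = 0.40, a_21 = 105/420 = 0.25, a_31 = 105/420 = 0.25
  a_12 = 70/700 = 0.10, a_22 = 210/700 = 0.30, a_32 = 35/700 = 0.05
  a_13 = 24/480 = 0.05, a_23 = 168/480 = 0.35, a_33 = 72/480 = 0.15
I − A =
  [   0.60    -0.10    -0.05]
  [  -0.25     0.70    -0.35]
  [  -0.25    -0.05     0.85]
Cofactors of I−A, C_ij = (−1)^(i+j)·(minor ij) (rows/columns in the sector order above):
  C_11 = (0.70)(0.85) − (-0.35)(-0.05) = 0.5775
  C_12 = −[(-0.25)(0.85) − (-0.35)(-0.25)] = 0.3000
  C_13 = (-0.25)(-0.05) − (0.70)(-0.25) = 0.1875
  C_21 = −[(-0.10)(0.85) − (-0.05)(-0.05)] = 0.0875
  C_22 = (0.60)(0.85) − (-0.05)(-0.25) = 0.4975
  C_23 = −[(0.60)(-0.05) − (-0.10)(-0.25)] = 0.0550
  C_31 = (-0.10)(-0.35) − (-0.05)(0.70) = 0.0700
  C_32 = −[(0.60)(-0.35) − (-0.05)(-0.25)] = 0.2225
  C_33 = (0.60)(0.70) − (-0.10)(-0.25) = 0.3950
det(I−A) = Σ_j (I−A)_1j·C_1j = (0.60)(0.5775) + (-0.10)(0.3000) + (-0.05)(0.1875) = 0.307125
adj(I−A) = Cᵀ =
  [ 0.5775   0.0875   0.0700]
  [ 0.3000   0.4975   0.2225]
  [ 0.1875   0.0550   0.3950]
(I − A)⁻¹ = adj(I−A) / det(I−A) ≈
  [   1.8803     0.2849     0.2279]
  [   0.9768     1.6199     0.7245]
  [   0.6105     0.1791     1.2861]
Δx = (I − A)⁻¹ Δd with Δd having +10 in the Machinery component and 0 elsewhere.
So Δx_3 = L_33 · (+10), where L_33 = adj(I−A)_33 / det(I−A) = 0.3950 / 0.307125.
Δx_3 = 0.3950 × (+10) / 0.307125 = 3.95 / 0.307125 ≈ 12.861.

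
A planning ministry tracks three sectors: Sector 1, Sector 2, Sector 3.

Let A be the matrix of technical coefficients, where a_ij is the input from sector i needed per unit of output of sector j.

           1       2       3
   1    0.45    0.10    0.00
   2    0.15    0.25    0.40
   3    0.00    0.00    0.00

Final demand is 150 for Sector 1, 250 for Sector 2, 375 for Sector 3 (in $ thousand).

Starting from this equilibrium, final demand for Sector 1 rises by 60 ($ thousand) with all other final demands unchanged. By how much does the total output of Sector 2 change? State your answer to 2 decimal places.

I − A =
  [   0.55    -0.10     0.00]
  [  -0.15     0.75    -0.40]
  [   0.00     0.00     1.00]
Cofactors of I−A, C_ij = (−1)^(i+j)·(minor ij) (rows/columns in the sector order above):
  C_11 = (0.75)(1.00) − (-0.40)(0.00) = 0.7500
  C_12 = −[(-0.15)(1.00) − (-0.40)(0.00)] = 0.1500
  C_13 = (-0.15)(0.00) − (0.75)(0.00) = 0.0000
  C_21 = −[(-0.10)(1.00) − (0.00)(0.00)] = 0.1000
  C_22 = (0.55)(1.00) − (0.00)(0.00) = 0.5500
  C_23 = −[(0.55)(0.00) − (-0.10)(0.00)] = 0.0000
  C_31 = (-0.10)(-0.40) − (0.00)(0.75) = 0.0400
  C_32 = −[(0.55)(-0.40) − (0.00)(-0.15)] = 0.2200
  C_33 = (0.55)(0.75) − (-0.10)(-0.15) = 0.3975
det(I−A) = Σ_j (I−A)_1j·C_1j = (0.55)(0.7500) + (-0.10)(0.1500) + (0.00)(0.0000) = 0.3975
adj(I−A) = Cᵀ =
  [ 0.7500   0.1000   0.0400]
  [ 0.1500   0.5500   0.2200]
  [ 0.0000   0.0000   0.3975]
(I − A)⁻¹ = adj(I−A) / det(I−A) ≈
  [   1.8868     0.2516     0.1006]
  [   0.3774     1.3836     0.5535]
  [   0.0000     0.0000     1.0000]
Δx = (I − A)⁻¹ Δd with Δd having +60 in the Sector 1 component and 0 elsewhere.
So Δx_2 = L_21 · (+60), where L_21 = adj(I−A)_21 / det(I−A) = 0.1500 / 0.3975.
Δx_2 = 0.1500 × (+60) / 0.3975 = 9.00 / 0.3975 ≈ 22.64.

Δx_2 = 22.64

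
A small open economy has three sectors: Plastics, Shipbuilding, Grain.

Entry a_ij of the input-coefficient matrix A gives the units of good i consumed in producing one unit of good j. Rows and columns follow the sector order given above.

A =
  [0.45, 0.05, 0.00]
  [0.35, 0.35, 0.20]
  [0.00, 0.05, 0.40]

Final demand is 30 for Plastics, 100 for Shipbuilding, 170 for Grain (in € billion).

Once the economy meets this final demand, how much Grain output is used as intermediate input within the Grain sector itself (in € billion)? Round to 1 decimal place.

z_33 = 123.1

I − A =
  [   0.55    -0.05     0.00]
  [  -0.35     0.65    -0.20]
  [   0.00    -0.05     0.60]
Cofactors of I−A, C_ij = (−1)^(i+j)·(minor ij) (rows/columns in the sector order above):
  C_11 = (0.65)(0.60) − (-0.20)(-0.05) = 0.3800
  C_12 = −[(-0.35)(0.60) − (-0.20)(0.00)] = 0.2100
  C_13 = (-0.35)(-0.05) − (0.65)(0.00) = 0.0175
  C_21 = −[(-0.05)(0.60) − (0.00)(-0.05)] = 0.0300
  C_22 = (0.55)(0.60) − (0.00)(0.00) = 0.3300
  C_23 = −[(0.55)(-0.05) − (-0.05)(0.00)] = 0.0275
  C_31 = (-0.05)(-0.20) − (0.00)(0.65) = 0.0100
  C_32 = −[(0.55)(-0.20) − (0.00)(-0.35)] = 0.1100
  C_33 = (0.55)(0.65) − (-0.05)(-0.35) = 0.3400
det(I−A) = Σ_j (I−A)_1j·C_1j = (0.55)(0.3800) + (-0.05)(0.2100) + (0.00)(0.0175) = 0.1985
adj(I−A) = Cᵀ =
  [ 0.3800   0.0300   0.0100]
  [ 0.2100   0.3300   0.1100]
  [ 0.0175   0.0275   0.3400]
(I − A)⁻¹ = adj(I−A) / det(I−A) ≈
  [   1.9144     0.1511     0.0504]
  [   1.0579     1.6625     0.5542]
  [   0.0882     0.1385     1.7128]
First solve x = (I − A)⁻¹ d = adj(I−A)·d / det(I−A); in particular x_3 = (0.0175·30 + 0.0275·100 + 0.3400·170) / 0.1985 = 61.075 / 0.1985 ≈ 307.683.
Intermediate flow from 3 to 3: z_33 = a_33 · x_3 = 0.40 × 61.075 / 0.1985 = 24.43 / 0.1985 ≈ 123.1.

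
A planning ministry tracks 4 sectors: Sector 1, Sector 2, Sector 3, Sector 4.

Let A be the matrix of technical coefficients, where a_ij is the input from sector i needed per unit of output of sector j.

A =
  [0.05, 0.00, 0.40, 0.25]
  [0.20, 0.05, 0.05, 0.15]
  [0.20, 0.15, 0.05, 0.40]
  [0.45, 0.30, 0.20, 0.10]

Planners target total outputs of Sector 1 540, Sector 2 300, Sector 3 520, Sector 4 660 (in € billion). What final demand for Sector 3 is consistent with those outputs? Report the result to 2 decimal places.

d_3 = 77.00

I − A =
  [   0.95     0.00    -0.40    -0.25]
  [  -0.20     0.95    -0.05    -0.15]
  [  -0.20    -0.15     0.95    -0.40]
  [  -0.45    -0.30    -0.20     0.90]
d = (I − A) x:
  d_1 = (+0.95)·540 + (+0.00)·300 + (-0.40)·520 + (-0.25)·660 = 140.00
  d_2 = (-0.20)·540 + (+0.95)·300 + (-0.05)·520 + (-0.15)·660 = 52.00
  d_3 = (-0.20)·540 + (-0.15)·300 + (+0.95)·520 + (-0.40)·660 = 77.00
  d_4 = (-0.45)·540 + (-0.30)·300 + (-0.20)·520 + (+0.90)·660 = 157.00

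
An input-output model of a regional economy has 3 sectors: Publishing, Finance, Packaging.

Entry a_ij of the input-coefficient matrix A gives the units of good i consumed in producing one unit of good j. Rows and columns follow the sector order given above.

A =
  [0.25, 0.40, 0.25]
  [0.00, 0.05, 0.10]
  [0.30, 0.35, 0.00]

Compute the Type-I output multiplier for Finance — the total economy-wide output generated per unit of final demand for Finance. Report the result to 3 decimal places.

m_2 = 2.562

I − A =
  [   0.75    -0.40    -0.25]
  [   0.00     0.95    -0.10]
  [  -0.30    -0.35     1.00]
Cofactors of I−A, C_ij = (−1)^(i+j)·(minor ij) (rows/columns in the sector order above):
  C_11 = (0.95)(1.00) − (-0.10)(-0.35) = 0.9150
  C_12 = −[(0.00)(1.00) − (-0.10)(-0.30)] = 0.0300
  C_13 = (0.00)(-0.35) − (0.95)(-0.30) = 0.2850
  C_21 = −[(-0.40)(1.00) − (-0.25)(-0.35)] = 0.4875
  C_22 = (0.75)(1.00) − (-0.25)(-0.30) = 0.6750
  C_23 = −[(0.75)(-0.35) − (-0.40)(-0.30)] = 0.3825
  C_31 = (-0.40)(-0.10) − (-0.25)(0.95) = 0.2775
  C_32 = −[(0.75)(-0.10) − (-0.25)(0.00)] = 0.0750
  C_33 = (0.75)(0.95) − (-0.40)(0.00) = 0.7125
det(I−A) = Σ_j (I−A)_1j·C_1j = (0.75)(0.9150) + (-0.40)(0.0300) + (-0.25)(0.2850) = 0.6030
adj(I−A) = Cᵀ =
  [ 0.9150   0.4875   0.2775]
  [ 0.0300   0.6750   0.0750]
  [ 0.2850   0.3825   0.7125]
(I − A)⁻¹ = adj(I−A) / det(I−A) ≈
  [   1.5174     0.8085     0.4602]
  [   0.0498     1.1194     0.1244]
  [   0.4726     0.6343     1.1816]
The output multiplier for sector j is the column-j sum of the Leontief inverse (I − A)⁻¹ = adj(I−A) / det(I−A).
Column 2 of adj(I−A): (0.4875, 0.6750, 0.3825); det(I−A) = 0.6030.
m_2 = (0.4875 + 0.6750 + 0.3825) / 0.6030 = 1.545 / 0.6030 ≈ 2.562.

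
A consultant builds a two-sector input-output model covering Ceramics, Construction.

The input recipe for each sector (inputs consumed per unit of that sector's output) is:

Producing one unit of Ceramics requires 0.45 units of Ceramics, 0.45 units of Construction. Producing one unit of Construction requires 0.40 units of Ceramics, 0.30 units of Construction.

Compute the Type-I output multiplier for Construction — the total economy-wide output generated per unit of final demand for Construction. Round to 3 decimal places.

m_2 = 4.634

I − A =
  [   0.55    -0.40]
  [  -0.45     0.70]
det(I−A) = (0.55)(0.70) − (-0.40)(-0.45) = 0.2050
adj(I−A) = [[0.70, 0.40], [0.45, 0.55]]
(I − A)⁻¹ = adj(I−A) / det(I−A) ≈
  [   3.4146     1.9512]
  [   2.1951     2.6829]
The output multiplier for sector j is the column-j sum of the Leontief inverse (I − A)⁻¹ = adj(I−A) / det(I−A).
Column 2 of adj(I−A): (0.40, 0.55); det(I−A) = 0.2050.
m_2 = (0.40 + 0.55) / 0.2050 = 0.95 / 0.2050 ≈ 4.634.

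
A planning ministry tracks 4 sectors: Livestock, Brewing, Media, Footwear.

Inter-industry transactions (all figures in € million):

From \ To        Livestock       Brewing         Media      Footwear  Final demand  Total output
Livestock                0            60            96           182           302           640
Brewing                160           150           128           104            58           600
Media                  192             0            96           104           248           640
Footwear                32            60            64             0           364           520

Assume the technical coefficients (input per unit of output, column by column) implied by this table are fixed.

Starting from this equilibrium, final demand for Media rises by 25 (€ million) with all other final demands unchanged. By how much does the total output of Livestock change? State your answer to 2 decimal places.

Δx_1 = 8.08

Technical coefficients a_ij = z_ij / X_j:
  a_11 = 0/640 = 0.00, a_21 = 160/640 = 0.25, a_31 = 192/640 = 0.30, a_41 = 32/640 = 0.05
  a_12 = 60/600 = 0.10, a_22 = 150/600 = 0.25, a_32 = 0/600 = 0.00, a_42 = 60/600 = 0.10
  a_13 = 96/640 = 0.15, a_23 = 128/640 = 0.20, a_33 = 96/640 = 0.15, a_43 = 64/640 = 0.10
  a_14 = 182/520 = 0.35, a_24 = 104/520 = 0.20, a_34 = 104/520 = 0.20, a_44 = 0/520 = 0.00
I − A =
  [   1.00    -0.10    -0.15    -0.35]
  [  -0.25     0.75    -0.20    -0.20]
  [  -0.30     0.00     0.85    -0.20]
  [  -0.05    -0.10    -0.10     1.00]
Compute the cofactors C_ij = (−1)^(i+j)·(3×3 minor ij) of I−A; the adjugate is their transpose:
adj(I−A) = Cᵀ =
  [ 0.601500   0.115750   0.164750   0.266625]
  [ 0.284000   0.758125   0.264250   0.303875]
  [ 0.231500   0.061500   0.682125   0.229750]
  [ 0.081625   0.087750   0.102875   0.576500]
det(I−A) = Σ_j (I−A)_1j·C_1j = (1.00)(0.601500) + (-0.10)(0.284000) + (-0.15)(0.231500) + (-0.35)(0.081625) = 0.50980625
(I − A)⁻¹ = adj(I−A) / det(I−A) ≈
  [   1.1799     0.2270     0.3232     0.5230]
  [   0.5571     1.4871     0.5183     0.5961]
  [   0.4541     0.1206     1.3380     0.4507]
  [   0.1601     0.1721     0.2018     1.1308]
Δx = (I − A)⁻¹ Δd with Δd having +25 in the Media component and 0 elsewhere.
So Δx_1 = L_13 · (+25), where L_13 = adj(I−A)_13 / det(I−A) = 0.164750 / 0.50980625.
Δx_1 = 0.164750 × (+25) / 0.50980625 = 4.11875 / 0.50980625 ≈ 8.08.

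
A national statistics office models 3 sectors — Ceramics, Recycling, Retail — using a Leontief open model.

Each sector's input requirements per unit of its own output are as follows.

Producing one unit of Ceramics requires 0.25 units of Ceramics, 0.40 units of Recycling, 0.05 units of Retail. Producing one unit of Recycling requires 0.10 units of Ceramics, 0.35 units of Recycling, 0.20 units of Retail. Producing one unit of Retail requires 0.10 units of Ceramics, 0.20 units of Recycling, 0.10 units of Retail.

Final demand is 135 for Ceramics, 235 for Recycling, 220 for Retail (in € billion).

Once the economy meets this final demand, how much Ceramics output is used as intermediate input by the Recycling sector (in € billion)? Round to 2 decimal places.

z_12 = 69.13

I − A =
  [   0.75    -0.10    -0.10]
  [  -0.40     0.65    -0.20]
  [  -0.05    -0.20     0.90]
Cofactors of I−A, C_ij = (−1)^(i+j)·(minor ij) (rows/columns in the sector order above):
  C_11 = (0.65)(0.90) − (-0.20)(-0.20) = 0.5450
  C_12 = −[(-0.40)(0.90) − (-0.20)(-0.05)] = 0.3700
  C_13 = (-0.40)(-0.20) − (0.65)(-0.05) = 0.1125
  C_21 = −[(-0.10)(0.90) − (-0.10)(-0.20)] = 0.1100
  C_22 = (0.75)(0.90) − (-0.10)(-0.05) = 0.6700
  C_23 = −[(0.75)(-0.20) − (-0.10)(-0.05)] = 0.1550
  C_31 = (-0.10)(-0.20) − (-0.10)(0.65) = 0.0850
  C_32 = −[(0.75)(-0.20) − (-0.10)(-0.40)] = 0.1900
  C_33 = (0.75)(0.65) − (-0.10)(-0.40) = 0.4475
det(I−A) = Σ_j (I−A)_1j·C_1j = (0.75)(0.5450) + (-0.10)(0.3700) + (-0.10)(0.1125) = 0.3605
adj(I−A) = Cᵀ =
  [ 0.5450   0.1100   0.0850]
  [ 0.3700   0.6700   0.1900]
  [ 0.1125   0.1550   0.4475]
(I − A)⁻¹ = adj(I−A) / det(I−A) ≈
  [   1.5118     0.3051     0.2358]
  [   1.0264     1.8585     0.5270]
  [   0.3121     0.4300     1.2413]
First solve x = (I − A)⁻¹ d = adj(I−A)·d / det(I−A); in particular x_2 = (0.3700·135 + 0.6700·235 + 0.1900·220) / 0.3605 = 249.20 / 0.3605 ≈ 691.2621.
Intermediate flow from 1 to 2: z_12 = a_12 · x_2 = 0.10 × 249.20 / 0.3605 = 24.92 / 0.3605 ≈ 69.13.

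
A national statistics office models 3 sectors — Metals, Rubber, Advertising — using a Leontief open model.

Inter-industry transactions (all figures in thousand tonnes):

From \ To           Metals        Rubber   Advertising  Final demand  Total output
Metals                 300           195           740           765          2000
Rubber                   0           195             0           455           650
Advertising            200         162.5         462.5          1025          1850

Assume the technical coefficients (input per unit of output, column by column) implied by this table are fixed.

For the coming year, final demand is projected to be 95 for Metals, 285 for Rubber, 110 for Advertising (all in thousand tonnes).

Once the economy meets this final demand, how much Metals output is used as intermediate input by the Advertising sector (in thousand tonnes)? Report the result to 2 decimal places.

Technical coefficients a_ij = z_ij / X_j:
  a_MM = 300/2000 = 0.15, a_RM = 0/2000 = 0.00, a_AM = 200/2000 = 0.10
  a_MR = 195/650 = 0.30, a_RR = 195/650 = 0.30, a_AR = 162.5/650 = 0.25
  a_MA = 740/1850 = 0.40, a_RA = 0/1850 = 0.00, a_AA = 462.5/1850 = 0.25
I − A =
  [   0.85    -0.30    -0.40]
  [   0.00     0.70     0.00]
  [  -0.10    -0.25     0.75]
Cofactors of I−A, C_ij = (−1)^(i+j)·(minor ij) (rows/columns in the sector order above):
  C_11 = (0.70)(0.75) − (0.00)(-0.25) = 0.5250
  C_12 = −[(0.00)(0.75) − (0.00)(-0.10)] = 0.0000
  C_13 = (0.00)(-0.25) − (0.70)(-0.10) = 0.0700
  C_21 = −[(-0.30)(0.75) − (-0.40)(-0.25)] = 0.3250
  C_22 = (0.85)(0.75) − (-0.40)(-0.10) = 0.5975
  C_23 = −[(0.85)(-0.25) − (-0.30)(-0.10)] = 0.2425
  C_31 = (-0.30)(0.00) − (-0.40)(0.70) = 0.2800
  C_32 = −[(0.85)(0.00) − (-0.40)(0.00)] = 0.0000
  C_33 = (0.85)(0.70) − (-0.30)(0.00) = 0.5950
det(I−A) = Σ_j (I−A)_1j·C_1j = (0.85)(0.5250) + (-0.30)(0.0000) + (-0.40)(0.0700) = 0.41825
adj(I−A) = Cᵀ =
  [ 0.5250   0.3250   0.2800]
  [ 0.0000   0.5975   0.0000]
  [ 0.0700   0.2425   0.5950]
(I − A)⁻¹ = adj(I−A) / det(I−A) ≈
  [   1.2552     0.7770     0.6695]
  [   0.0000     1.4286     0.0000]
  [   0.1674     0.5798     1.4226]
First solve x = (I − A)⁻¹ d = adj(I−A)·d / det(I−A); in particular x_A = (0.0700·95 + 0.2425·285 + 0.5950·110) / 0.41825 = 141.2125 / 0.41825 ≈ 337.6270.
Intermediate flow from M to A: z_MA = a_MA · x_A = 0.40 × 141.2125 / 0.41825 = 56.485 / 0.41825 ≈ 135.05.

z_MA = 135.05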